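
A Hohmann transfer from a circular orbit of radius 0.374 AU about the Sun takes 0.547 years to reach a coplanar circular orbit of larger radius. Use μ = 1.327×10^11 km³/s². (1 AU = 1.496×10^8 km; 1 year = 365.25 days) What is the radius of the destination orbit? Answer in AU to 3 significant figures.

r₂ = 1.75 AU

In km: r₁ = 0.374 × 1.496×10^8 = 5.59504×10^7 km.
Transfer time t = 0.547 years × 365.25 × 86400 s = 1.72620072×10^7 s, and t = π√(a_t³/μ).
So a_t = (μ t²/π²)^(1/3) = (1.327×10^11 × (1.72620072×10^7)² / π²)^(1/3) = 1.5882×10^8 km.
Since a_t = (r₁ + r₂)/2, r₂ = 2a_t − r₁ = 2×1.5882×10^8 − 5.59504×10^7 = 2.616896×10^8 km.
In AU: r₂ = 2.616896×10^8 / 1.496×10^8 = 1.75 AU.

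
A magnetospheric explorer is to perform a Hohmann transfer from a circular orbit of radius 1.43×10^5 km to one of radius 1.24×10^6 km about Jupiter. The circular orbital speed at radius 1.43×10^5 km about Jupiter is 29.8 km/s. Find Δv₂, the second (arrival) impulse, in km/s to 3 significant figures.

Δv₂ = 5.52 km/s

From the circular-orbit relation v² = μ/r at r = 1.43×10^5 km: μ = v²r = (29.8)² × 1.43×10^5 = 1.26990×10^8 km³/s².
The Hohmann ellipse has a_t = (r₁ + r₂)/2 = 6.915×10^5 km.
On the circular orbit at r = 1.240×10^6 km, v_c = √(μ/r) = 10.12 km/s.
Transfer-orbit speed at the same r (vis-viva, a = a_t): v_t = √[μ(2/r − 1/a_t)] = 4.602 km/s.
Δv₂ = |v_t − v_c| = |4.602 − 10.12| = 5.518 km/s.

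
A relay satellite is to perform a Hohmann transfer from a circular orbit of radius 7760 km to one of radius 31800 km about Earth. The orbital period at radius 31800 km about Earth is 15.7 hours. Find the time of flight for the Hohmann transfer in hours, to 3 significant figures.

From Kepler's third law T² = 4π²r³/μ at r = 31800 km, T = 15.7 hours = 15.7 × 3600 s = 56520 s: μ = 4π²r³/T² = 3.97408×10^5 km³/s².
Semi-major axis of the transfer orbit: a_t = (7760 + 31800)/2 = 19780 km.
By Kepler's third law the transfer-orbit period is T = 2π√(a_t³/μ), so t = T/2 = 13860 s.
Converting: 13860 s ÷ 3600 s/hour = 3.85 hours.

t = 3.85 hours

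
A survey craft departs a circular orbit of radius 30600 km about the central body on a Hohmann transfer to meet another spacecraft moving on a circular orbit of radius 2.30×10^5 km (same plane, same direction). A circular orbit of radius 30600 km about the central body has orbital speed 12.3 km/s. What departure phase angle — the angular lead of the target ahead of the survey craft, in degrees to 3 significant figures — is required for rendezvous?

φ = 103°

From the circular-orbit relation v² = μ/r at r = 30600 km: μ = v²r = (12.3)² × 30600 = 4.62947×10^6 km³/s².
Transfer-ellipse semi-major axis a_t = (r₁ + r₂)/2 = (30600 + 2.300×10^5)/2 = 1.303×10^5 km.
The half-period of the transfer ellipse is t = π√(a_t³/μ) = 68675 s.
Target angular speed ω₂ = √(μ/r₂³) = 1.9506×10^-5 rad/s.
Angle swept by the target during transfer: ω₂·t = 1.3396 rad = 76.75°.
Arrival is 180° from departure on the ellipse, so φ = 180° − 76.75° = 103°.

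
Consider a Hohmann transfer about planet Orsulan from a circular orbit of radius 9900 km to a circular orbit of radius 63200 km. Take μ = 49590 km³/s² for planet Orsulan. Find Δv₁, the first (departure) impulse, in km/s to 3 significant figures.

Semi-major axis of the transfer orbit: a_t = (9900 + 63200)/2 = 36550 km.
Circular speed at r = 9900 km: v_c = √(μ/r) = 2.2381 km/s.
Vis-viva on the transfer ellipse at r = 9900 km gives v_t = √[μ(2/r − 1/a_t)] = 2.9430 km/s.
Δv₁ = |v_t − v_c| = |2.9430 − 2.2381| = 0.7049 km/s.

Δv₁ = 0.705 km/s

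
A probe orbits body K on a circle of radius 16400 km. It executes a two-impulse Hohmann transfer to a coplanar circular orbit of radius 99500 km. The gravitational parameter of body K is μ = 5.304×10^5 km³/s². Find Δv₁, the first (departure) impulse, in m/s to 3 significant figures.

Δv₁ = 1760 m/s

Semi-major axis of the transfer orbit: a_t = (16400 + 99500)/2 = 57950 km.
Circular speed at r = 16400 km: v_c = √(μ/r) = 5.687 km/s.
Vis-viva on the transfer ellipse at r = 16400 km gives v_t = √[μ(2/r − 1/a_t)] = 7.452 km/s.
Δv₁ = |v_t − v_c| = |7.452 − 5.687| = 1.765 km/s.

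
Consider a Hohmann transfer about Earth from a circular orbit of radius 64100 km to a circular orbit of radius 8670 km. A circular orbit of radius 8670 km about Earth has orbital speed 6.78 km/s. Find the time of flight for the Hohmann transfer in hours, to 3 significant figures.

From the circular-orbit relation v² = μ/r at r = 8670 km: μ = v²r = (6.78)² × 8670 = 3.98546×10^5 km³/s².
Transfer-ellipse semi-major axis a_t = (r₁ + r₂)/2 = (64100 + 8670)/2 = 36385 km.
Half the transfer-orbit period gives t = π√(a_t³/μ) = 34540 s.
Converting: 34540 s ÷ 3600 s/hour = 9.59 hours.

t = 9.59 hours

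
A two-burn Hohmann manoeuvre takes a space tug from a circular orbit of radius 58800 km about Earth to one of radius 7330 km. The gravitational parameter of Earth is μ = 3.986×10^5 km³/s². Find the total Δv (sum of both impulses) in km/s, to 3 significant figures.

Δv = 3.84 km/s

The Hohmann ellipse has a_t = (r₁ + r₂)/2 = 33065 km.
At r₁ the circular-orbit speed is v₁ = √(μ/r₁) = 2.603634 km/s.
On the transfer ellipse at r₁, vis-viva equation gives v_a = √[μ(2/r₁ − 1/a_t)] = 1.225879 km/s.
First burn Δv₁ = |v_a − v₁| = 1.3778 km/s.
At r₂, v₂ = √(μ/r₂) = 7.3742 km/s.
Transfer-orbit speed at r₂: v_p = √[μ(2/r₂ − 1/a_t)] = 9.8338 km/s.
Second burn Δv₂ = |v₂ − v_p| = 2.4596 km/s.
Δv = Δv₁ + Δv₂ = 1.3778 + 2.4596 = 3.837 km/s.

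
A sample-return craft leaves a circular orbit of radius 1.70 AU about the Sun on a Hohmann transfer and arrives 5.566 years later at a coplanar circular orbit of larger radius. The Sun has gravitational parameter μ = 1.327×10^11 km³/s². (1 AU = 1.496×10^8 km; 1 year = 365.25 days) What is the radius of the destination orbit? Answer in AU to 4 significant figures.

In km: r₁ = 1.70 × 1.496×10^8 = 2.5432×10^8 km.
Transfer time t = 5.566 years × 365.25 × 86400 s = 1.756496016×10^8 s, and t = π√(a_t³/μ).
So a_t = (μ t²/π²)^(1/3) = (1.327×10^11 × (1.756496016×10^8)² / π²)^(1/3) = 7.4580×10^8 km.
Since a_t = (r₁ + r₂)/2, r₂ = 2a_t − r₁ = 2×7.4580×10^8 − 2.5432×10^8 = 1.23728×10^9 km.
In AU: r₂ = 1.23728×10^9 / 1.496×10^8 = 8.271 AU.

r₂ = 8.271 AU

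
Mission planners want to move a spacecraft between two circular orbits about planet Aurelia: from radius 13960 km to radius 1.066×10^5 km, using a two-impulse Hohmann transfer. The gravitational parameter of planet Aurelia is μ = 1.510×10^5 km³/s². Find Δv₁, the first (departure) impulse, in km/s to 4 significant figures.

Δv₁ = 1.085 km/s

Transfer-ellipse semi-major axis a_t = (r₁ + r₂)/2 = (13960 + 1.066×10^5)/2 = 60280 km.
On the circular orbit at r = 13960 km, v_c = √(μ/r) = 3.289 km/s.
Transfer-orbit speed at the same r (vis-viva, a = a_t): v_t = √[μ(2/r − 1/a_t)] = 4.374 km/s.
Δv₁ = |v_t − v_c| = |4.374 − 3.289| = 1.085 km/s.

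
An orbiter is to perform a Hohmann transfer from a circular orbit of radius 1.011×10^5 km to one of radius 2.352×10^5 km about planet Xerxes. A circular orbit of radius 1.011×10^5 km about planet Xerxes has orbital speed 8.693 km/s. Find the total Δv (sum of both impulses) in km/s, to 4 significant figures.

Δv = 2.868 km/s

From the circular-orbit relation v² = μ/r at r = 1.011×10^5 km: μ = v²r = (8.693)² × 1.011×10^5 = 7.63995×10^6 km³/s².
Semi-major axis of the transfer orbit: a_t = (1.011×10^5 + 2.352×10^5)/2 = 1.6815×10^5 km.
Circular speed at r₁: v₁ = √(μ/r₁) = √(7.63995×10^6/1.011×10^5) = 8.6930 km/s.
Transfer-orbit speed at r₁ (vis-viva equation): v_p = √[μ(2/r₁ − 1/a_t)] = 10.281 km/s.
First burn Δv₁ = |v_p − v₁| = 1.588 km/s.
At r₂, v₂ = √(μ/r₂) = 5.699 km/s.
Transfer-orbit speed at r₂: v_a = √[μ(2/r₂ − 1/a_t)] = 4.419 km/s.
Second burn Δv₂ = |v₂ − v_a| = 1.280 km/s.
Δv = Δv₁ + Δv₂ = 1.588 + 1.280 = 2.868 km/s.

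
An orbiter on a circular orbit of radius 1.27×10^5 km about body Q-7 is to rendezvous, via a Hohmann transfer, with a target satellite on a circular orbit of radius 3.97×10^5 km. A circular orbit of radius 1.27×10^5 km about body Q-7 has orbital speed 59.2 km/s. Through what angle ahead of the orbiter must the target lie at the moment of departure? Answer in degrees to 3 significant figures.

From the circular-orbit relation v² = μ/r at r = 1.27×10^5 km: μ = v²r = (59.2)² × 1.27×10^5 = 4.45089×10^8 km³/s².
The Hohmann ellipse has a_t = (r₁ + r₂)/2 = 2.620×10^5 km.
The half-period of the transfer ellipse is t = π√(a_t³/μ) = 19970 s.
Target angular speed ω₂ = √(μ/r₂³) = 8.434×10^-5 rad/s.
Angle swept by the target during transfer: ω₂·t = 1.6843 rad = 96.50°.
Arrival is 180° from departure on the ellipse, so φ = 180° − 96.50° = 83.5°.

φ = 83.5°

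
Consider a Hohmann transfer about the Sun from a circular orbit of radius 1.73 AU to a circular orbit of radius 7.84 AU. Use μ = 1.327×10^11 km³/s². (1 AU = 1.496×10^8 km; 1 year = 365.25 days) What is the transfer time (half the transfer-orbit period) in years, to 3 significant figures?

In km: r₁ = 1.73 × 1.496×10^8 = 2.58808×10^8 km; r₂ = 7.84 × 1.496×10^8 = 1.172864×10^9 km.
The Hohmann ellipse has a_t = (r₁ + r₂)/2 = 7.15836×10^8 km.
By Kepler's third law the transfer-orbit period is T = 2π√(a_t³/μ), so t = T/2 = 1.652×10^8 s.
Converting: 1.652×10^8 s ÷ 3.15576×10^7 s/year (365.25 × 86400) = 5.23 years.

t = 5.23 years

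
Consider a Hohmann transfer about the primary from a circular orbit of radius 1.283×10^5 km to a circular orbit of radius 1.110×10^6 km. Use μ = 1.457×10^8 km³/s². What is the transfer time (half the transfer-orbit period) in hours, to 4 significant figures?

Transfer-ellipse semi-major axis a_t = (r₁ + r₂)/2 = (1.283×10^5 + 1.110×10^6)/2 = 6.1915×10^5 km.
Half the transfer-orbit period gives t = π√(a_t³/μ) = 1.268×10^5 s.
Converting: 1.268×10^5 s ÷ 3600 s/hour = 35.22 hours.

t = 35.22 hours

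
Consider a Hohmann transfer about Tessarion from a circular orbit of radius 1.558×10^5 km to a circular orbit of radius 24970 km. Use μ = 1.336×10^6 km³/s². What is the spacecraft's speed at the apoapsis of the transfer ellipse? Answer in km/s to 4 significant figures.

v = 1.539 km/s

The Hohmann ellipse has a_t = (r₁ + r₂)/2 = 90385 km.
At apoapsis, r = 1.558×10^5 km.
Applying v² = μ(2/r − 1/a_t): v = 1.539 km/s.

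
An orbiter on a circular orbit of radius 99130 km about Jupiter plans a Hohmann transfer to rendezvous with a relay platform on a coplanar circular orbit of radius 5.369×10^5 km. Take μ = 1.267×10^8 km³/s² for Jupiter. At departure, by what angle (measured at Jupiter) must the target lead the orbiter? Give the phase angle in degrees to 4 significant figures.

φ = 97.95°

The Hohmann ellipse has a_t = (r₁ + r₂)/2 = 3.18015×10^5 km.
The half-period of the transfer ellipse is t = π√(a_t³/μ) = 50050 s.
The target's mean motion on its circular orbit is ω₂ = √(μ/r₂³) = 2.861×10^-5 rad/s.
Angle swept by the target during transfer: ω₂·t = 1.432 rad = 82.05°.
The orbiter traverses 180° on the transfer ellipse, so the target must lead by 180° − 82.05° = 97.95°.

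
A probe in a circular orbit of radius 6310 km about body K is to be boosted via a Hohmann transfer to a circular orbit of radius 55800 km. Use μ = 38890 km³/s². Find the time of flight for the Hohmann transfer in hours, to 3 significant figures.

t = 24.2 hours

Transfer-ellipse semi-major axis a_t = (r₁ + r₂)/2 = (6310 + 55800)/2 = 31055 km.
Transfer time t = π√(a_t³/μ) = π√((31055)³ / 38890) = 87180 s.
Converting: 87180 s ÷ 3600 s/hour = 24.2 hours.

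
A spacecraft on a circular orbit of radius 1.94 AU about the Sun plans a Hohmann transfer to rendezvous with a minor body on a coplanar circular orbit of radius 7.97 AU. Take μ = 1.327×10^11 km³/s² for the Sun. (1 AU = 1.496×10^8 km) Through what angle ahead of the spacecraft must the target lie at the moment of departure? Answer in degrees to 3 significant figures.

In km: r₁ = 1.94 × 1.496×10^8 = 2.90224×10^8 km; r₂ = 7.97 × 1.496×10^8 = 1.192312×10^9 km.
Transfer-ellipse semi-major axis a_t = (r₁ + r₂)/2 = (2.90224×10^8 + 1.192312×10^9)/2 = 7.41268×10^8 km.
Transfer time t = π√(a_t³/μ) = 1.741×10^8 s.
Target angular speed ω₂ = √(μ/r₂³) = 8.848×10^-9 rad/s.
Angle swept by the target during transfer: ω₂·t = 1.540 rad = 88.24°.
The spacecraft traverses 180° on the transfer ellipse, so the target must lead by 180° − 88.24° = 91.8°.

φ = 91.8°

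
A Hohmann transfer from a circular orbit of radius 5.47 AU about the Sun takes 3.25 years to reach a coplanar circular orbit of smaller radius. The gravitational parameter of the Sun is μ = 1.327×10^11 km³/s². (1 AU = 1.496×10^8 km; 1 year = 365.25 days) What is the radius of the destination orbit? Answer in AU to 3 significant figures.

In km: r₁ = 5.47 × 1.496×10^8 = 8.18312×10^8 km.
Transfer time t = 3.25 years × 365.25 × 86400 s = 1.025622×10^8 s, and t = π√(a_t³/μ).
So a_t = (μ t²/π²)^(1/3) = (1.327×10^11 × (1.025622×10^8)² / π²)^(1/3) = 5.2101×10^8 km.
Since a_t = (r₁ + r₂)/2, r₂ = 2a_t − r₁ = 2×5.2101×10^8 − 8.18312×10^8 = 2.23708×10^8 km.
In AU: r₂ = 2.23708×10^8 / 1.496×10^8 = 1.50 AU.

r₂ = 1.50 AU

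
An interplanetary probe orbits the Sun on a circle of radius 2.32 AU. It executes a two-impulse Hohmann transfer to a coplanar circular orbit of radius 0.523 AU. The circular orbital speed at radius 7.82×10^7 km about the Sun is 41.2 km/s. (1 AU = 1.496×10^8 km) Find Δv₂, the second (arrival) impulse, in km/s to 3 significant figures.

From the circular-orbit relation v² = μ/r at r = 7.82×10^7 km: μ = v²r = (41.2)² × 7.82×10^7 = 1.32740×10^11 km³/s².
In km: r₁ = 2.32 × 1.496×10^8 = 3.47072×10^8 km; r₂ = 0.523 × 1.496×10^8 = 7.82408×10^7 km.
Semi-major axis of the transfer orbit: a_t = (3.47072×10^8 + 7.82408×10^7)/2 = 2.126564×10^8 km.
On the circular orbit at r = 7.82408×10^7 km, v_c = √(μ/r) = 41.19 km/s.
Vis-viva on the transfer ellipse at r = 7.82408×10^7 km gives v_t = √[μ(2/r − 1/a_t)] = 52.62 km/s.
Δv₂ = |v_t − v_c| = |52.62 − 41.19| = 11.43 km/s.

Δv₂ = 11.4 km/s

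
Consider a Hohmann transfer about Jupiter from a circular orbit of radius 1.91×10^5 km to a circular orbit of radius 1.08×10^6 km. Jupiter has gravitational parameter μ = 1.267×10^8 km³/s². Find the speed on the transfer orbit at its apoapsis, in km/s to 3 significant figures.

Semi-major axis of the transfer orbit: a_t = (1.910×10^5 + 1.080×10^6)/2 = 6.355×10^5 km.
The apoapsis of the transfer ellipse is at r = 1.080×10^6 km.
Vis-viva: v = √[μ(2/r − 1/a_t)] = √[1.267×10^8 × (2/1.080×10^6 − 1/6.355×10^5)] = 5.938 km/s.

v = 5.94 km/s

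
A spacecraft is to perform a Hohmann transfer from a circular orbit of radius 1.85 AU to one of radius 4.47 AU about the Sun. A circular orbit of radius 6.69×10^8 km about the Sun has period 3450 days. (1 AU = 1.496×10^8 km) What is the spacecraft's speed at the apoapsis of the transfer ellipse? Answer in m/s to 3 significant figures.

From Kepler's third law T² = 4π²r³/μ at r = 6.69×10^8 km, T = 3450 days = 3450 × 86400 s = 2.9808×10^8 s: μ = 4π²r³/T² = 1.33037×10^11 km³/s².
In km: r₁ = 1.85 × 1.496×10^8 = 2.7676×10^8 km; r₂ = 4.47 × 1.496×10^8 = 6.68712×10^8 km.
Semi-major axis of the transfer orbit: a_t = (2.7676×10^8 + 6.68712×10^8)/2 = 4.72736×10^8 km.
The apoapsis of the transfer ellipse is at r = 6.68712×10^8 km.
Applying v² = μ(2/r − 1/a_t): v = 10.79 km/s.

v = 10800 m/s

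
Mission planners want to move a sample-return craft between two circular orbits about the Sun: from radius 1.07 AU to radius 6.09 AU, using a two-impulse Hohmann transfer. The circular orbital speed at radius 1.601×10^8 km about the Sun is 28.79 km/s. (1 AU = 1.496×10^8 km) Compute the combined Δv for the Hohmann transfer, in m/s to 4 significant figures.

Δv = 14230 m/s

From the circular-orbit relation v² = μ/r at r = 1.601×10^8 km: μ = v²r = (28.79)² × 1.601×10^8 = 1.32701×10^11 km³/s².
In km: r₁ = 1.07 × 1.496×10^8 = 1.60072×10^8 km; r₂ = 6.09 × 1.496×10^8 = 9.11064×10^8 km.
Semi-major axis of the transfer orbit: a_t = (1.60072×10^8 + 9.11064×10^8)/2 = 5.35568×10^8 km.
At r₁ the circular-orbit speed is v₁ = √(μ/r₁) = 28.7925 km/s.
Transfer-orbit speed at r₁ (vis-viva): v_p = √[μ(2/r₁ − 1/a_t)] = 37.5532 km/s.
First burn Δv₁ = |v_p − v₁| = 8.761 km/s.
At r₂, v₂ = √(μ/r₂) = 12.069 km/s.
Transfer-orbit speed at r₂: v_a = √[μ(2/r₂ − 1/a_t)] = 6.5980 km/s.
Second burn Δv₂ = |v₂ − v_a| = 5.471 km/s.
Δv = Δv₁ + Δv₂ = 8.761 + 5.471 = 14.23 km/s.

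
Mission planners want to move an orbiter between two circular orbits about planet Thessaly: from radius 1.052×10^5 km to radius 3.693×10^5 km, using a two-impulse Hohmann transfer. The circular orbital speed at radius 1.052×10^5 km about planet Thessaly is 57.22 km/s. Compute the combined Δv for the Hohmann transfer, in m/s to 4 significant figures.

Δv = 24370 m/s

From the circular-orbit relation v² = μ/r at r = 1.052×10^5 km: μ = v²r = (57.22)² × 1.052×10^5 = 3.44438×10^8 km³/s².
Transfer-ellipse semi-major axis a_t = (r₁ + r₂)/2 = (1.052×10^5 + 3.693×10^5)/2 = 2.3725×10^5 km.
At r₁ the circular-orbit speed is v₁ = √(μ/r₁) = 57.22 km/s.
Transfer-orbit speed at r₁ (v² = μ(2/r − 1/a)): v_p = √[μ(2/r₁ − 1/a_t)] = 71.39 km/s.
First burn Δv₁ = |v_p − v₁| = 14.17 km/s.
At r₂, v₂ = √(μ/r₂) = 30.54 km/s.
Transfer-orbit speed at r₂: v_a = √[μ(2/r₂ − 1/a_t)] = 20.34 km/s.
Second burn Δv₂ = |v₂ − v_a| = 10.20 km/s.
Δv = Δv₁ + Δv₂ = 14.17 + 10.20 = 24.37 km/s.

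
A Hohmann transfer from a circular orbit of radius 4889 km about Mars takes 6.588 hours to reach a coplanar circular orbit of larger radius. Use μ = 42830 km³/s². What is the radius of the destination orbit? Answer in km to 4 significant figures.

r₂ = 22040 km

Transfer time t = 6.588 hours = 23716.8 s, and t = π√(a_t³/μ).
So a_t = (μ t²/π²)^(1/3) = (42830 × (23716.8)² / π²)^(1/3) = 13464 km.
Since a_t = (r₁ + r₂)/2, r₂ = 2a_t − r₁ = 2×13464 − 4889 = 22039 km.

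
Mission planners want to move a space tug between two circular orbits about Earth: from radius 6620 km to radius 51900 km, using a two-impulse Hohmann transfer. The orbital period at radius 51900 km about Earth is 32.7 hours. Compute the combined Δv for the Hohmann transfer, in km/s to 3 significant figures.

From Kepler's third law T² = 4π²r³/μ at r = 51900 km, T = 32.7 hours = 32.7 × 3600 s = 1.1772×10^5 s: μ = 4π²r³/T² = 3.98255×10^5 km³/s².
Semi-major axis of the transfer orbit: a_t = (6620 + 51900)/2 = 29260 km.
At r₁ the circular-orbit speed is v₁ = √(μ/r₁) = 7.756 km/s.
Transfer-orbit speed at r₁ (vis-viva): v_p = √[μ(2/r₁ − 1/a_t)] = 10.33 km/s.
First burn Δv₁ = |v_p − v₁| = 2.574 km/s.
At r₂, v₂ = √(μ/r₂) = 2.770 km/s.
Transfer-orbit speed at r₂: v_a = √[μ(2/r₂ − 1/a_t)] = 1.318 km/s.
Second burn Δv₂ = |v₂ − v_a| = 1.452 km/s.
Total Δv = Δv₁ + Δv₂ = 4.026 km/s.

Δv = 4.03 km/s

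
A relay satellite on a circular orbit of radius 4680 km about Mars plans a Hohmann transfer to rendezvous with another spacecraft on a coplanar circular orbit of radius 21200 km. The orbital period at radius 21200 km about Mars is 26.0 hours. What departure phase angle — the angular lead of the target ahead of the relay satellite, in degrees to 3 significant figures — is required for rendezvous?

φ = 94.2°

From Kepler's third law T² = 4π²r³/μ at r = 21200 km, T = 26.0 hours = 26.0 × 3600 s = 93600 s: μ = 4π²r³/T² = 42935.4 km³/s².
Semi-major axis of the transfer orbit: a_t = (4680 + 21200)/2 = 12940 km.
Transfer time t = π√(a_t³/μ) = 22317.4 s.
The target's mean motion on its circular orbit is ω₂ = √(μ/r₂³) = 6.71280×10^-5 rad/s.
Angle swept by the target during transfer: ω₂·t = 1.49812 rad = 85.84°.
The relay satellite traverses 180° on the transfer ellipse, so the target must lead by 180° − 85.84° = 94.2°.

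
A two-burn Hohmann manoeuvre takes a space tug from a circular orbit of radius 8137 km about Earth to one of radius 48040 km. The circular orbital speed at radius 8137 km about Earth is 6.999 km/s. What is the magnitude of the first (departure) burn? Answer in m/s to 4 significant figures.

Δv₁ = 2154 m/s

From the circular-orbit relation v² = μ/r at r = 8137 km: μ = v²r = (6.999)² × 8137 = 3.98599×10^5 km³/s².
Semi-major axis of the transfer orbit: a_t = (8137 + 48040)/2 = 28088.5 km.
On the circular orbit at r = 8137 km, v_c = √(μ/r) = 6.999 km/s.
Vis-viva on the transfer ellipse at r = 8137 km gives v_t = √[μ(2/r − 1/a_t)] = 9.153 km/s.
Δv₁ = |v_t − v_c| = |9.153 − 6.999| = 2.154 km/s.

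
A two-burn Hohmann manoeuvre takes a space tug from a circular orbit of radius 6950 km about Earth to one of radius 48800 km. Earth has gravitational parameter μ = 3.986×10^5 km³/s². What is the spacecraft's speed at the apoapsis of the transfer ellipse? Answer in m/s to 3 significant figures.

v = 1430 m/s

Transfer-ellipse semi-major axis a_t = (r₁ + r₂)/2 = (6950 + 48800)/2 = 27875 km.
At apoapsis, r = 48800 km.
From the vis-viva equation, v = √[μ(2/r − 1/a_t)] = 1.427 km/s.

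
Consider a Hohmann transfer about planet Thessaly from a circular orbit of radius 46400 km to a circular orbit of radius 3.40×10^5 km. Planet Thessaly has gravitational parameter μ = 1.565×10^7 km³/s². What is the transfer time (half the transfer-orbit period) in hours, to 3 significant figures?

The Hohmann ellipse has a_t = (r₁ + r₂)/2 = 1.932×10^5 km.
Transfer time t = π√(a_t³/μ) = π√((1.932×10^5)³ / 1.565×10^7) = 67440 s.
Converting: 67440 s ÷ 3600 s/hour = 18.7 hours.

t = 18.7 hours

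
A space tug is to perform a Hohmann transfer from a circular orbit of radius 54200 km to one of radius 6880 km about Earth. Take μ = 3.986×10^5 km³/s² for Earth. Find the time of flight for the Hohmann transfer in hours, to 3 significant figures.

t = 7.38 hours

Semi-major axis of the transfer orbit: a_t = (54200 + 6880)/2 = 30540 km.
Transfer time t = π√(a_t³/μ) = π√((30540)³ / 3.986×10^5) = 26560 s.
Converting: 26560 s ÷ 3600 s/hour = 7.38 hours.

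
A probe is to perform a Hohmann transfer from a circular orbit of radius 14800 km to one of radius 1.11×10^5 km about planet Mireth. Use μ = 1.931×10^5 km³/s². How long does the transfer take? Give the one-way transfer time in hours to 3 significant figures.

Transfer-ellipse semi-major axis a_t = (r₁ + r₂)/2 = (14800 + 1.110×10^5)/2 = 62900 km.
By Kepler's third law the transfer-orbit period is T = 2π√(a_t³/μ), so t = T/2 = 1.128×10^5 s.
Converting: 1.128×10^5 s ÷ 3600 s/hour = 31.3 hours.

t = 31.3 hours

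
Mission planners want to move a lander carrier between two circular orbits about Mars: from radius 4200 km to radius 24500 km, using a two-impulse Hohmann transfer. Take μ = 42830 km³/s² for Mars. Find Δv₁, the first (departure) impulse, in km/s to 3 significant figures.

The Hohmann ellipse has a_t = (r₁ + r₂)/2 = 14350 km.
On the circular orbit at r = 4200 km, v_c = √(μ/r) = 3.1934 km/s.
Vis-viva on the transfer ellipse at r = 4200 km gives v_t = √[μ(2/r − 1/a_t)] = 4.1726 km/s.
Δv₁ = |v_t − v_c| = |4.1726 − 3.1934| = 0.9792 km/s.

Δv₁ = 0.979 km/s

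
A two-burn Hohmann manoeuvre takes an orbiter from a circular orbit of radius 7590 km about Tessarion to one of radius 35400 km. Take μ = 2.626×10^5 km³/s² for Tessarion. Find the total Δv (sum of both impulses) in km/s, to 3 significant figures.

Δv = 2.77 km/s

Semi-major axis of the transfer orbit: a_t = (7590 + 35400)/2 = 21495 km.
At r₁ the circular-orbit speed is v₁ = √(μ/r₁) = 5.8820 km/s.
On the transfer ellipse at r₁, vis-viva equation gives v_p = √[μ(2/r₁ − 1/a_t)] = 7.5485 km/s.
First burn Δv₁ = |v_p − v₁| = 1.6665 km/s.
Circular speed at r₂: v₂ = √(μ/r₂) = 2.7236 km/s.
Transfer-orbit speed at r₂: v_a = √[μ(2/r₂ − 1/a_t)] = 1.6184 km/s.
Second burn Δv₂ = |v₂ − v_a| = 1.1052 km/s.
Total Δv = Δv₁ + Δv₂ = 2.772 km/s.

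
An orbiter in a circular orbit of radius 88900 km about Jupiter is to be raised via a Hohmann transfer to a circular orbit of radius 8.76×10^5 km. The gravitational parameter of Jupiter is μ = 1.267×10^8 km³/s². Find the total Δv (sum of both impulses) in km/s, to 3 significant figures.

Δv = 20.0 km/s

Transfer-ellipse semi-major axis a_t = (r₁ + r₂)/2 = (88900 + 8.760×10^5)/2 = 4.8245×10^5 km.
At r₁ the circular-orbit speed is v₁ = √(μ/r₁) = 37.75 km/s.
Transfer-orbit speed at r₁ (v² = μ(2/r − 1/a)): v_p = √[μ(2/r₁ − 1/a_t)] = 50.87 km/s.
First burn Δv₁ = |v_p − v₁| = 13.12 km/s.
At r₂, v₂ = √(μ/r₂) = 12.0264 km/s.
Transfer-orbit speed at r₂: v_a = √[μ(2/r₂ − 1/a_t)] = 5.16251 km/s.
Second burn Δv₂ = |v₂ − v_a| = 6.864 km/s.
Δv = Δv₁ + Δv₂ = 13.12 + 6.864 = 19.98 km/s.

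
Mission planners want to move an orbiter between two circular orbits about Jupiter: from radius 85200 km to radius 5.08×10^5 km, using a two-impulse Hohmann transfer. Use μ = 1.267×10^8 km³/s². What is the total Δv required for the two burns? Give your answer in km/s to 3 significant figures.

Semi-major axis of the transfer orbit: a_t = (85200 + 5.080×10^5)/2 = 2.966×10^5 km.
Circular speed at r₁: v₁ = √(μ/r₁) = √(1.267×10^8/85200) = 38.563 km/s.
On the transfer ellipse at r₁, vis-viva gives v_p = √[μ(2/r₁ − 1/a_t)] = 50.468 km/s.
First burn Δv₁ = |v_p − v₁| = 11.905 km/s.
At r₂, v₂ = √(μ/r₂) = 15.7927 km/s.
Transfer-orbit speed at r₂: v_a = √[μ(2/r₂ − 1/a_t)] = 8.46429 km/s.
Second burn Δv₂ = |v₂ − v_a| = 7.3284 km/s.
Total Δv = Δv₁ + Δv₂ = 19.23 km/s.

Δv = 19.2 km/s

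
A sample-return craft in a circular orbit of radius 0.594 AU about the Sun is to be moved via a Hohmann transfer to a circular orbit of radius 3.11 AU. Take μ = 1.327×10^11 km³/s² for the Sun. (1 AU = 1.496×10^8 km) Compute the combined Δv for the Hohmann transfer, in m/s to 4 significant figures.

Δv = 18760 m/s

In km: r₁ = 0.594 × 1.496×10^8 = 8.88624×10^7 km; r₂ = 3.11 × 1.496×10^8 = 4.65256×10^8 km.
Transfer-ellipse semi-major axis a_t = (r₁ + r₂)/2 = (8.88624×10^7 + 4.65256×10^8)/2 = 2.770592×10^8 km.
Circular speed at r₁: v₁ = √(μ/r₁) = √(1.327×10^11/8.88624×10^7) = 38.6435 km/s.
Transfer-orbit speed at r₁ (vis-viva equation): v_p = √[μ(2/r₁ − 1/a_t)] = 50.0768 km/s.
First burn Δv₁ = |v_p − v₁| = 11.433 km/s.
Circular speed at r₂: v₂ = √(μ/r₂) = 16.8884 km/s.
Transfer-orbit speed at r₂: v_a = √[μ(2/r₂ − 1/a_t)] = 9.56450 km/s.
Second burn Δv₂ = |v₂ − v_a| = 7.3239 km/s.
Total Δv = Δv₁ + Δv₂ = 18.76 km/s.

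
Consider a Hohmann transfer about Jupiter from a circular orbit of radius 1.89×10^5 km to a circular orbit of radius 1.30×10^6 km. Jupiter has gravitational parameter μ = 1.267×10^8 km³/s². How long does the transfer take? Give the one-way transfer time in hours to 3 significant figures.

t = 49.8 hours

Transfer-ellipse semi-major axis a_t = (r₁ + r₂)/2 = (1.890×10^5 + 1.300×10^6)/2 = 7.445×10^5 km.
Half the transfer-orbit period gives t = π√(a_t³/μ) = 1.793×10^5 s.
Converting: 1.793×10^5 s ÷ 3600 s/hour = 49.8 hours.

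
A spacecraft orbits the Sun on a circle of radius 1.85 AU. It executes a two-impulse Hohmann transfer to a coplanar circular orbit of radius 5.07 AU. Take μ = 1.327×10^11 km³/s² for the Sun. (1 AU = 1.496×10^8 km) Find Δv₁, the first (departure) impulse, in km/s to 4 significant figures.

In km: r₁ = 1.85 × 1.496×10^8 = 2.7676×10^8 km; r₂ = 5.07 × 1.496×10^8 = 7.58472×10^8 km.
Semi-major axis of the transfer orbit: a_t = (2.7676×10^8 + 7.58472×10^8)/2 = 5.17616×10^8 km.
On the circular orbit at r = 2.7676×10^8 km, v_c = √(μ/r) = 21.897 km/s.
Vis-viva on the transfer ellipse at r = 2.7676×10^8 km gives v_t = √[μ(2/r − 1/a_t)] = 26.506 km/s.
Δv₁ = |v_t − v_c| = |26.506 − 21.897| = 4.609 km/s.

Δv₁ = 4.609 km/s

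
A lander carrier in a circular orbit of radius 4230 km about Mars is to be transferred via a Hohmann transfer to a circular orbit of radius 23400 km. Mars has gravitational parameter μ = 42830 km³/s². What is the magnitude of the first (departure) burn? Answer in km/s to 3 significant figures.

Transfer-ellipse semi-major axis a_t = (r₁ + r₂)/2 = (4230 + 23400)/2 = 13815 km.
On the circular orbit at r = 4230 km, v_c = √(μ/r) = 3.1820 km/s.
Vis-viva on the transfer ellipse at r = 4230 km gives v_t = √[μ(2/r − 1/a_t)] = 4.1413 km/s.
Δv₁ = |v_t − v_c| = |4.1413 − 3.1820| = 0.9593 km/s.

Δv₁ = 0.959 km/s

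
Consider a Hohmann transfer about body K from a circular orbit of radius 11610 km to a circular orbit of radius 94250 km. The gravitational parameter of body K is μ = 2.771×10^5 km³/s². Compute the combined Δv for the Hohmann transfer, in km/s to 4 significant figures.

Transfer-ellipse semi-major axis a_t = (r₁ + r₂)/2 = (11610 + 94250)/2 = 52930 km.
Circular speed at r₁: v₁ = √(μ/r₁) = √(2.771×10^5/11610) = 4.88542 km/s.
Transfer-orbit speed at r₁ (vis-viva equation): v_p = √[μ(2/r₁ − 1/a_t)] = 6.51916 km/s.
First burn Δv₁ = |v_p − v₁| = 1.6337 km/s.
At r₂, v₂ = √(μ/r₂) = 1.71466 km/s.
Transfer-orbit speed at r₂: v_a = √[μ(2/r₂ − 1/a_t)] = 0.803050 km/s.
Second burn Δv₂ = |v₂ − v_a| = 0.91161 km/s.
Total Δv = Δv₁ + Δv₂ = 2.545 km/s.

Δv = 2.545 km/s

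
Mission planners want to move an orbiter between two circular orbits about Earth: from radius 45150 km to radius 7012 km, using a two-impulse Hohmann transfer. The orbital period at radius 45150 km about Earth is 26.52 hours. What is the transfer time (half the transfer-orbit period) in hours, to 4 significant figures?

From Kepler's third law T² = 4π²r³/μ at r = 45150 km, T = 26.52 hours = 26.52 × 3600 s = 95472 s: μ = 4π²r³/T² = 3.98640×10^5 km³/s².
The Hohmann ellipse has a_t = (r₁ + r₂)/2 = 26081 km.
By Kepler's third law the transfer-orbit period is T = 2π√(a_t³/μ), so t = T/2 = 20960 s.
Converting: 20960 s ÷ 3600 s/hour = 5.822 hours.

t = 5.822 hours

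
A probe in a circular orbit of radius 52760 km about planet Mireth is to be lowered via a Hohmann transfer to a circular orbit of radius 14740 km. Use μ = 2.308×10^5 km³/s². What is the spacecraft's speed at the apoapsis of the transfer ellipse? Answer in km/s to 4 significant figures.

The Hohmann ellipse has a_t = (r₁ + r₂)/2 = 33750 km.
The apoapsis of the transfer ellipse is at r = 52760 km.
Vis-viva: v = √[μ(2/r − 1/a_t)] = √[2.308×10^5 × (2/52760 − 1/33750)] = 1.382 km/s.

v = 1.382 km/s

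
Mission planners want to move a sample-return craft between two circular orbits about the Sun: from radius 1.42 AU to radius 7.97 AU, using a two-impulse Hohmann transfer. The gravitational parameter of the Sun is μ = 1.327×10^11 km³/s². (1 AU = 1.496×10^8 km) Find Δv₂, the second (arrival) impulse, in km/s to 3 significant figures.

Δv₂ = 4.75 km/s

In km: r₁ = 1.42 × 1.496×10^8 = 2.12432×10^8 km; r₂ = 7.97 × 1.496×10^8 = 1.192312×10^9 km.
Semi-major axis of the transfer orbit: a_t = (2.12432×10^8 + 1.192312×10^9)/2 = 7.02372×10^8 km.
On the circular orbit at r = 1.192312×10^9 km, v_c = √(μ/r) = 10.55 km/s.
Transfer-orbit speed at the same r (vis-viva, a = a_t): v_t = √[μ(2/r − 1/a_t)] = 5.802 km/s.
Δv₂ = |v_t − v_c| = |5.802 − 10.55| = 4.748 km/s.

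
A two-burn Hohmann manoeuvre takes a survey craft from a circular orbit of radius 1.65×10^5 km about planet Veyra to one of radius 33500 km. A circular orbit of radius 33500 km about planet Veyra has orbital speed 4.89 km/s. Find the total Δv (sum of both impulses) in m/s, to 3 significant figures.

Δv = 2340 m/s

From the circular-orbit relation v² = μ/r at r = 33500 km: μ = v²r = (4.89)² × 33500 = 8.01055×10^5 km³/s².
Transfer-ellipse semi-major axis a_t = (r₁ + r₂)/2 = (1.650×10^5 + 33500)/2 = 99250 km.
At r₁ the circular-orbit speed is v₁ = √(μ/r₁) = 2.2034 km/s.
On the transfer ellipse at r₁, v² = μ(2/r − 1/a) gives v_a = √[μ(2/r₁ − 1/a_t)] = 1.2801 km/s.
First burn Δv₁ = |v_a − v₁| = 0.9233 km/s.
At r₂, v₂ = √(μ/r₂) = 4.890 km/s.
Transfer-orbit speed at r₂: v_p = √[μ(2/r₂ − 1/a_t)] = 6.305 km/s.
Second burn Δv₂ = |v₂ − v_p| = 1.415 km/s.
Δv = Δv₁ + Δv₂ = 0.9233 + 1.415 = 2.338 km/s.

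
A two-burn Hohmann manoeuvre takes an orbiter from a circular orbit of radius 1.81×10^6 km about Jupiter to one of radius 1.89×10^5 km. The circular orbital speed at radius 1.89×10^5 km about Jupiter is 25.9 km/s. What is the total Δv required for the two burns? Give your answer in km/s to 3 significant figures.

Δv = 13.7 km/s

From the circular-orbit relation v² = μ/r at r = 1.89×10^5 km: μ = v²r = (25.9)² × 1.89×10^5 = 1.26783×10^8 km³/s².
Transfer-ellipse semi-major axis a_t = (r₁ + r₂)/2 = (1.810×10^6 + 1.890×10^5)/2 = 9.995×10^5 km.
Circular speed at r₁: v₁ = √(μ/r₁) = √(1.26783×10^8/1.810×10^6) = 8.369 km/s.
Transfer-orbit speed at r₁ (v² = μ(2/r − 1/a)): v_a = √[μ(2/r₁ − 1/a_t)] = 3.639 km/s.
First burn Δv₁ = |v_a − v₁| = 4.730 km/s.
At r₂, v₂ = √(μ/r₂) = 25.900 km/s.
Transfer-orbit speed at r₂: v_p = √[μ(2/r₂ − 1/a_t)] = 34.854 km/s.
Second burn Δv₂ = |v₂ − v_p| = 8.954 km/s.
Total Δv = Δv₁ + Δv₂ = 13.68 km/s.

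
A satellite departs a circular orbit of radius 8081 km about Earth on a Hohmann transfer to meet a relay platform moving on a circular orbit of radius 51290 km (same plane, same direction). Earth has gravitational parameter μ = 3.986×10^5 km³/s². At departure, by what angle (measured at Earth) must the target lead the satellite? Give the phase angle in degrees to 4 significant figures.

φ = 100.7°

Transfer-ellipse semi-major axis a_t = (r₁ + r₂)/2 = (8081 + 51290)/2 = 29685.5 km.
The half-period of the transfer ellipse is t = π√(a_t³/μ) = 25451 s.
The target's mean motion on its circular orbit is ω₂ = √(μ/r₂³) = 5.4353×10^-5 rad/s.
Angle swept by the target during transfer: ω₂·t = 1.3833 rad = 79.26°.
The satellite traverses 180° on the transfer ellipse, so the target must lead by 180° − 79.26° = 100.7°.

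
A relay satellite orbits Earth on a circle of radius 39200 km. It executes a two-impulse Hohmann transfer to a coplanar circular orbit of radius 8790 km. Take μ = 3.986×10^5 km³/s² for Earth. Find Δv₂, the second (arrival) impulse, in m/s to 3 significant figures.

Δv₂ = 1870 m/s

Transfer-ellipse semi-major axis a_t = (r₁ + r₂)/2 = (39200 + 8790)/2 = 23995 km.
On the circular orbit at r = 8790 km, v_c = √(μ/r) = 6.734 km/s.
Vis-viva on the transfer ellipse at r = 8790 km gives v_t = √[μ(2/r − 1/a_t)] = 8.607 km/s.
Δv₂ = |v_t − v_c| = |8.607 − 6.734| = 1.873 km/s.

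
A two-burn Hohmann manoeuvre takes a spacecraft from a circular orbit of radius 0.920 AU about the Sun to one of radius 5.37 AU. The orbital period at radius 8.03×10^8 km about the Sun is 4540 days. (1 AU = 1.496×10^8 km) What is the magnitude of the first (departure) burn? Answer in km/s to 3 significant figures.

From Kepler's third law T² = 4π²r³/μ at r = 8.03×10^8 km, T = 4540 days = 4540 × 86400 s = 3.92256×10^8 s: μ = 4π²r³/T² = 1.32852×10^11 km³/s².
In km: r₁ = 0.920 × 1.496×10^8 = 1.37632×10^8 km; r₂ = 5.37 × 1.496×10^8 = 8.03352×10^8 km.
Semi-major axis of the transfer orbit: a_t = (1.37632×10^8 + 8.03352×10^8)/2 = 4.70492×10^8 km.
Circular speed at r = 1.37632×10^8 km: v_c = √(μ/r) = 31.069 km/s.
Vis-viva on the transfer ellipse at r = 1.37632×10^8 km gives v_t = √[μ(2/r − 1/a_t)] = 40.598 km/s.
Δv₁ = |v_t − v_c| = |40.598 − 31.069| = 9.529 km/s.

Δv₁ = 9.53 km/s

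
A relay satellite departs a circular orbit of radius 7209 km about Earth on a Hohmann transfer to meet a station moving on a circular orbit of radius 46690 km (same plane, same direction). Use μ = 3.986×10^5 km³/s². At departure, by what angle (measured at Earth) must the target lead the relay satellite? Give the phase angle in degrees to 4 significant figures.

Transfer-ellipse semi-major axis a_t = (r₁ + r₂)/2 = (7209 + 46690)/2 = 26949.5 km.
Transfer time t = π√(a_t³/μ) = 22014.4 s.
Target angular speed ω₂ = √(μ/r₂³) = 6.25796×10^-5 rad/s.
Angle swept by the target during transfer: ω₂·t = 1.37765 rad = 78.93°.
The relay satellite traverses 180° on the transfer ellipse, so the target must lead by 180° − 78.93° = 101.1°.

φ = 101.1°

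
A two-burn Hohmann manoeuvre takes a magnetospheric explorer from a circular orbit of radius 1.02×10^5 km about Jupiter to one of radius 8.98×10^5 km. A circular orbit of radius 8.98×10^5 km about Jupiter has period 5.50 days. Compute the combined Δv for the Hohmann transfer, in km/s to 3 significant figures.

Δv = 18.5 km/s

From Kepler's third law T² = 4π²r³/μ at r = 8.98×10^5 km, T = 5.50 days = 5.50 × 86400 s = 4.752×10^5 s: μ = 4π²r³/T² = 1.26601×10^8 km³/s².
Transfer-ellipse semi-major axis a_t = (r₁ + r₂)/2 = (1.020×10^5 + 8.980×10^5)/2 = 5.000×10^5 km.
Circular speed at r₁: v₁ = √(μ/r₁) = √(1.26601×10^8/1.020×10^5) = 35.23 km/s.
On the transfer ellipse at r₁, vis-viva equation gives v_p = √[μ(2/r₁ − 1/a_t)] = 47.21 km/s.
First burn Δv₁ = |v_p − v₁| = 11.98 km/s.
At r₂, v₂ = √(μ/r₂) = 11.874 km/s.
Transfer-orbit speed at r₂: v_a = √[μ(2/r₂ − 1/a_t)] = 5.3628 km/s.
Second burn Δv₂ = |v₂ − v_a| = 6.511 km/s.
Total Δv = Δv₁ + Δv₂ = 18.49 km/s.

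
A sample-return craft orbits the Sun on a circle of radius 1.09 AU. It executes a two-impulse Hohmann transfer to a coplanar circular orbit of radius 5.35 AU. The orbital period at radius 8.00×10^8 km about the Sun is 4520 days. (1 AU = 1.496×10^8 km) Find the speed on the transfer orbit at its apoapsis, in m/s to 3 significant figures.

From Kepler's third law T² = 4π²r³/μ at r = 8.00×10^8 km, T = 4520 days = 4520 × 86400 s = 3.90528×10^8 s: μ = 4π²r³/T² = 1.32533×10^11 km³/s².
In km: r₁ = 1.09 × 1.496×10^8 = 1.63064×10^8 km; r₂ = 5.35 × 1.496×10^8 = 8.0036×10^8 km.
Transfer-ellipse semi-major axis a_t = (r₁ + r₂)/2 = (1.63064×10^8 + 8.0036×10^8)/2 = 4.81712×10^8 km.
The apoapsis of the transfer ellipse is at r = 8.0036×10^8 km.
Vis-viva: v = √[μ(2/r − 1/a_t)] = √[1.32533×10^11 × (2/8.0036×10^8 − 1/4.81712×10^8)] = 7.487 km/s.

v = 7490 m/s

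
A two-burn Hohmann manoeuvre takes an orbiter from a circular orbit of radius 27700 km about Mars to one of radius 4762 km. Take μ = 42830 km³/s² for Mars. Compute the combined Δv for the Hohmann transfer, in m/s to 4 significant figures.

Δv = 1489 m/s

Transfer-ellipse semi-major axis a_t = (r₁ + r₂)/2 = (27700 + 4762)/2 = 16231 km.
At r₁ the circular-orbit speed is v₁ = √(μ/r₁) = 1.24347 km/s.
On the transfer ellipse at r₁, vis-viva equation gives v_a = √[μ(2/r₁ − 1/a_t)] = 0.673529 km/s.
First burn Δv₁ = |v_a − v₁| = 0.5699 km/s.
Circular speed at r₂: v₂ = √(μ/r₂) = 2.9990 km/s.
Transfer-orbit speed at r₂: v_p = √[μ(2/r₂ − 1/a_t)] = 3.9178 km/s.
Second burn Δv₂ = |v₂ − v_p| = 0.9188 km/s.
Δv = Δv₁ + Δv₂ = 0.5699 + 0.9188 = 1.489 km/s.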